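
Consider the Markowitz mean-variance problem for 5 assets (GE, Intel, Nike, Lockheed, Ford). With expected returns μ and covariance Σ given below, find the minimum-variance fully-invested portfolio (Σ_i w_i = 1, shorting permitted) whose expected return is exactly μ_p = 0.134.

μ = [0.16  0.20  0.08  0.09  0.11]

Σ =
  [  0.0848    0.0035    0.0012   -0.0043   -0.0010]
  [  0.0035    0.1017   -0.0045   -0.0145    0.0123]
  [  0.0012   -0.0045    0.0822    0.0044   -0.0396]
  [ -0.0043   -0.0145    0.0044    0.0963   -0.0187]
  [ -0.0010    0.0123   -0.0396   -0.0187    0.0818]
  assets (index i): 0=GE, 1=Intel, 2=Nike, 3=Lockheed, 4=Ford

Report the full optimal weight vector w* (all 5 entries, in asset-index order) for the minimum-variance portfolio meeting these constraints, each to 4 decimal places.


g=Σ⁻¹μ = [1.8920  1.9355  2.1735  1.7001  2.5177]
h=Σ⁻¹𝟙 = [12.1941  9.6284  24.3968  16.4073  26.4877]
a=μᵀg=1.293661  b=𝟙ᵀg=10.218796  c=𝟙ᵀh=89.114343  D=ac−b²=10.859944
λ₁=(c·0.134−b)/D = (89.114343·0.134−10.218796)/10.859944 = 0.158613
λ₂=(a−b·0.134)/D = (1.293661−10.218796·0.134)/10.859944 = -0.006967
w* = 0.158613·g + -0.006967·h:
  w_0 = 0.158613·1.8920 + -0.006967·12.1941 = 0.2152  (GE)
  w_1 = 0.158613·1.9355 + -0.006967·9.6284 = 0.2399  (Intel)
  w_2 = 0.158613·2.1735 + -0.006967·24.3968 = 0.1748  (Nike)
  w_3 = 0.158613·1.7001 + -0.006967·16.4073 = 0.1554  (Lockheed)
  w_4 = 0.158613·2.5177 + -0.006967·26.4877 = 0.2148  (Ford)
Σw_i=1.0000  μᵀw=0.1340
σ²=wᵀΣw=λ₁·μ_p+λ₂ = 0.158613·0.134 + -0.006967 = 0.014287 ≈ 0.0143

0.2152  0.2399  0.1748  0.1554  0.2148


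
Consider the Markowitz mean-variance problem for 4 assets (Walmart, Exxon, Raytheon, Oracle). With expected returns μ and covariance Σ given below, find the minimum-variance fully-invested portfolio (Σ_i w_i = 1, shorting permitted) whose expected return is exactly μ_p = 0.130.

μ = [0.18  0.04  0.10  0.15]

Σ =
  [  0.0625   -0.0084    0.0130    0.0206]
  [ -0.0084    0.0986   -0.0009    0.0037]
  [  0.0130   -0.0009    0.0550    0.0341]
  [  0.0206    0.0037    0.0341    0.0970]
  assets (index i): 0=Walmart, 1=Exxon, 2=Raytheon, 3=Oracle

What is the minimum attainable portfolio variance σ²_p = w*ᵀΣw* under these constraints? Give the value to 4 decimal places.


g=Σ⁻¹μ = [2.5665  0.6052  0.7863  0.7018]
h=Σ⁻¹𝟙 = [13.9836  11.3819  13.7864  2.0589]
a=μᵀg=0.670076  b=𝟙ᵀg=4.659782  c=𝟙ᵀh=41.210654  D=ac−b²=5.900719
λ₁=(c·0.130−b)/D = (41.210654·0.130−4.659782)/5.900719 = 0.118223
λ₂=(a−b·0.130)/D = (0.670076−4.659782·0.130)/5.900719 = 0.010898
w* = 0.118223·g + 0.010898·h:
  w_0 = 0.118223·2.5665 + 0.010898·13.9836 = 0.4558  (Walmart)
  w_1 = 0.118223·0.6052 + 0.010898·11.3819 = 0.1956  (Exxon)
  w_2 = 0.118223·0.7863 + 0.010898·13.7864 = 0.2432  (Raytheon)
  w_3 = 0.118223·0.7018 + 0.010898·2.0589 = 0.1054  (Oracle)
Σw_i=1.0000  μᵀw=0.1300
σ²=wᵀΣw=λ₁·μ_p+λ₂ = 0.118223·0.130 + 0.010898 = 0.026267 ≈ 0.0263

0.0263


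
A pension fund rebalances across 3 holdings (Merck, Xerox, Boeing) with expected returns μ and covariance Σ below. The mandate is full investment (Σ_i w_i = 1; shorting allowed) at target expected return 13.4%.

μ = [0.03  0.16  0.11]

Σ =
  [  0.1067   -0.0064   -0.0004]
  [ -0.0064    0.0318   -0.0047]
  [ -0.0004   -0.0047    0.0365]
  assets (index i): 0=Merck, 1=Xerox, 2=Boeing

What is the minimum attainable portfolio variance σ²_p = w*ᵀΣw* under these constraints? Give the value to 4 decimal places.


0.0133

u=Σ⁻¹μ = [0.6380  5.7151  3.7566]
v=Σ⁻¹𝟙 = [11.8108  38.6271  32.5006]
a=μᵀu=1.346781  b=𝟙ᵀu=10.109727  c=𝟙ᵀv=82.938515  D=ac−b²=9.493396
λ₁=(c·0.134−b)/D = (82.938515·0.134−10.109727)/9.493396 = 0.105761
λ₂=(a−b·0.134)/D = (1.346781−10.109727·0.134)/9.493396 = -0.000835
w* = 0.105761·u + -0.000835·v:
  w_0 = 0.105761·0.6380 + -0.000835·11.8108 = 0.0576  (Merck)
  w_1 = 0.105761·5.7151 + -0.000835·38.6271 = 0.5722  (Xerox)
  w_2 = 0.105761·3.7566 + -0.000835·32.5006 = 0.3702  (Boeing)
Σw_i=1.0000  μᵀw=0.1340
σ²=wᵀΣw=λ₁·μ_p+λ₂ = 0.105761·0.134 + -0.000835 = 0.013337 ≈ 0.0133


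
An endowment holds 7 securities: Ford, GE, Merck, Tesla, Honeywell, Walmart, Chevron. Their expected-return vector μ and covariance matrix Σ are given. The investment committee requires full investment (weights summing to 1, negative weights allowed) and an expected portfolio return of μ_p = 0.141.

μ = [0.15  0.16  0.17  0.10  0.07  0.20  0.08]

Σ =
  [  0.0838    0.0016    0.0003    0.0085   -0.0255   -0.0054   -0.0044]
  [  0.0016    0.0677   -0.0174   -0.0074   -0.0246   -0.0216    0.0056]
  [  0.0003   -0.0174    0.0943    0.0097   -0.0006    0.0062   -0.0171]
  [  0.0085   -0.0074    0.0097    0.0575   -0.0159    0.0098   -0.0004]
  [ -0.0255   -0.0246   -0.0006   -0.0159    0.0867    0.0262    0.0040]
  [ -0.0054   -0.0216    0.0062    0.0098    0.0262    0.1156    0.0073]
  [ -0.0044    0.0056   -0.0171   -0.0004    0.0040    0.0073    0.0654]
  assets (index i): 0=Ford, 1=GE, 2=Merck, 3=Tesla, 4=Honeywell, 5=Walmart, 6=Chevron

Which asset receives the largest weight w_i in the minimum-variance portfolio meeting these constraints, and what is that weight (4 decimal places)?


GE (0.2754)

x=Σ⁻¹μ = [2.4754  4.5782  2.5825  1.9724  2.6345  1.7142  1.3326]
y=Σ⁻¹𝟙 = [18.6475  31.6491  16.7832  22.8303  27.9755  5.2446  16.0665]
a=μᵀx=2.373934  b=𝟙ᵀx=17.289677  c=𝟙ᵀy=139.196667  D=ac−b²=31.510705
λ₁=(c·0.141−b)/D = (139.196667·0.141−17.289677)/31.510705 = 0.074167
λ₂=(a−b·0.141)/D = (2.373934−17.289677·0.141)/31.510705 = -0.002028
w* = 0.074167·x + -0.002028·y:
  w_0 = 0.074167·2.4754 + -0.002028·18.6475 = 0.1458  (Ford)
  w_1 = 0.074167·4.5782 + -0.002028·31.6491 = 0.2754  (GE)
  w_2 = 0.074167·2.5825 + -0.002028·16.7832 = 0.1575  (Merck)
  w_3 = 0.074167·1.9724 + -0.002028·22.8303 = 0.1000  (Tesla)
  w_4 = 0.074167·2.6345 + -0.002028·27.9755 = 0.1387  (Honeywell)
  w_5 = 0.074167·1.7142 + -0.002028·5.2446 = 0.1165  (Walmart)
  w_6 = 0.074167·1.3326 + -0.002028·16.0665 = 0.0662  (Chevron)
Σw_i=1.0000  μᵀw=0.1410
σ²=wᵀΣw=λ₁·μ_p+λ₂ = 0.074167·0.141 + -0.002028 = 0.008429 ≈ 0.0084


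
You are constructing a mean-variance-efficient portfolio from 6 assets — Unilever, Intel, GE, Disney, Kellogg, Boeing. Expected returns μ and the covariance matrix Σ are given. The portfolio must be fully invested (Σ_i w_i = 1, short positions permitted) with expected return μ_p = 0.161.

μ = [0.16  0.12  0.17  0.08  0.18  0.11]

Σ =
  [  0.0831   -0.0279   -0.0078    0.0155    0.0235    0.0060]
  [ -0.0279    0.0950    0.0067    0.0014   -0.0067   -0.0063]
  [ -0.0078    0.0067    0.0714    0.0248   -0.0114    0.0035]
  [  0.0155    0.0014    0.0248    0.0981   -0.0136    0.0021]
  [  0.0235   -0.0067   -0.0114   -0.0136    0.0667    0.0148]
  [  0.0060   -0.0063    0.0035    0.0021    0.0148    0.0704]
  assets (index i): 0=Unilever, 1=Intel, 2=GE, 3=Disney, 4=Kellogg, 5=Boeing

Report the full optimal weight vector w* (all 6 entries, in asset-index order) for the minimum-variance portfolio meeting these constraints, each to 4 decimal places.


x=Σ⁻¹μ = [2.0437  1.9018  2.7412  0.0937  2.4569  0.9029]
y=Σ⁻¹𝟙 = [12.6060  14.8401  13.4135  6.1964  13.1941  10.8327]
a=μᵀx=1.570286  b=𝟙ᵀx=10.140332  c=𝟙ᵀy=71.082910  D=ac−b²=8.794174
λ₁=(c·0.161−b)/D = (71.082910·0.161−10.140332)/8.794174 = 0.148282
λ₂=(a−b·0.161)/D = (1.570286−10.140332·0.161)/8.794174 = -0.007085
w* = 0.148282·x + -0.007085·y:
  w_0 = 0.148282·2.0437 + -0.007085·12.6060 = 0.2137  (Unilever)
  w_1 = 0.148282·1.9018 + -0.007085·14.8401 = 0.1769  (Intel)
  w_2 = 0.148282·2.7412 + -0.007085·13.4135 = 0.3114  (GE)
  w_3 = 0.148282·0.0937 + -0.007085·6.1964 = -0.0300  (Disney)
  w_4 = 0.148282·2.4569 + -0.007085·13.1941 = 0.2708  (Kellogg)
  w_5 = 0.148282·0.9029 + -0.007085·10.8327 = 0.0571  (Boeing)
Σw_i=1.0000  μᵀw=0.1610
σ²=wᵀΣw=λ₁·μ_p+λ₂ = 0.148282·0.161 + -0.007085 = 0.016788 ≈ 0.0168

0.2137  0.1769  0.3114  -0.0300  0.2708  0.0571


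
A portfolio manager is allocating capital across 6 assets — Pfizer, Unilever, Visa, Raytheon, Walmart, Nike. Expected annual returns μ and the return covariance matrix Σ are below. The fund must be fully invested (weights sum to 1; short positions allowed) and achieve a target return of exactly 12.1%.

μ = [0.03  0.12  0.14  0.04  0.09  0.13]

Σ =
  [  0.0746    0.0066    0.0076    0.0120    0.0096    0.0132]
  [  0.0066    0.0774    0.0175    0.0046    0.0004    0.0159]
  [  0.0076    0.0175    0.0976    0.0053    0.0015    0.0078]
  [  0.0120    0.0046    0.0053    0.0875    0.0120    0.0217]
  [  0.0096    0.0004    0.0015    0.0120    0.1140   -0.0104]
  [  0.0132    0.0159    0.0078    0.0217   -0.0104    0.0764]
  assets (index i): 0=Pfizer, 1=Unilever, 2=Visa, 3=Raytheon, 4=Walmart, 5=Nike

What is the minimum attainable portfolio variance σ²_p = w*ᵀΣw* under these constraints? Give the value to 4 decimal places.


x=Σ⁻¹μ = [-0.1776  0.9871  1.1388  -0.1626  0.9478  1.5858]
y=Σ⁻¹𝟙 = [8.4096  8.4793  6.9308  6.1949  8.0664  8.5023]
a=μᵀx=0.557496  b=𝟙ᵀx=4.319183  c=𝟙ᵀy=46.583239  D=ac−b²=7.314646
λ₁=(c·0.121−b)/D = (46.583239·0.121−4.319183)/7.314646 = 0.180103
λ₂=(a−b·0.121)/D = (0.557496−4.319183·0.121)/7.314646 = 0.004768
w* = 0.180103·x + 0.004768·y:
  w_0 = 0.180103·-0.1776 + 0.004768·8.4096 = 0.0081  (Pfizer)
  w_1 = 0.180103·0.9871 + 0.004768·8.4793 = 0.2182  (Unilever)
  w_2 = 0.180103·1.1388 + 0.004768·6.9308 = 0.2381  (Visa)
  w_3 = 0.180103·-0.1626 + 0.004768·6.1949 = 0.0002  (Raytheon)
  w_4 = 0.180103·0.9478 + 0.004768·8.0664 = 0.2092  (Walmart)
  w_5 = 0.180103·1.5858 + 0.004768·8.5023 = 0.3261  (Nike)
Σw_i=1.0000  μᵀw=0.1210
σ²=wᵀΣw=λ₁·μ_p+λ₂ = 0.180103·0.121 + 0.004768 = 0.026560 ≈ 0.0266

0.0266


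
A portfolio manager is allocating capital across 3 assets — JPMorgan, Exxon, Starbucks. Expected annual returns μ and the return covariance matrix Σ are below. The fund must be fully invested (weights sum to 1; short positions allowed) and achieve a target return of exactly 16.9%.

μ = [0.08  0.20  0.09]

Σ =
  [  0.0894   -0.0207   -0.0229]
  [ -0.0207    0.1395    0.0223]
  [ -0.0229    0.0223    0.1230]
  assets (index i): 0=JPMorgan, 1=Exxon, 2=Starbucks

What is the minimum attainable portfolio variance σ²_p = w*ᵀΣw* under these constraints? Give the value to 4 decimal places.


0.0747

u=Σ⁻¹μ = [1.4341  1.5312  0.7211]
v=Σ⁻¹𝟙 = [15.4749  7.9345  9.5727]
a=μᵀu=0.485872  b=𝟙ᵀu=3.686429  c=𝟙ᵀv=32.982057  D=ac−b²=2.435300
λ₁=(c·0.169−b)/D = (32.982057·0.169−3.686429)/2.435300 = 0.775074
λ₂=(a−b·0.169)/D = (0.485872−3.686429·0.169)/2.435300 = -0.056311
w* = 0.775074·u + -0.056311·v:
  w_0 = 0.775074·1.4341 + -0.056311·15.4749 = 0.2401  (JPMorgan)
  w_1 = 0.775074·1.5312 + -0.056311·7.9345 = 0.7400  (Exxon)
  w_2 = 0.775074·0.7211 + -0.056311·9.5727 = 0.0199  (Starbucks)
Σw_i=1.0000  μᵀw=0.1690
σ²=wᵀΣw=λ₁·μ_p+λ₂ = 0.775074·0.169 + -0.056311 = 0.074676 ≈ 0.0747


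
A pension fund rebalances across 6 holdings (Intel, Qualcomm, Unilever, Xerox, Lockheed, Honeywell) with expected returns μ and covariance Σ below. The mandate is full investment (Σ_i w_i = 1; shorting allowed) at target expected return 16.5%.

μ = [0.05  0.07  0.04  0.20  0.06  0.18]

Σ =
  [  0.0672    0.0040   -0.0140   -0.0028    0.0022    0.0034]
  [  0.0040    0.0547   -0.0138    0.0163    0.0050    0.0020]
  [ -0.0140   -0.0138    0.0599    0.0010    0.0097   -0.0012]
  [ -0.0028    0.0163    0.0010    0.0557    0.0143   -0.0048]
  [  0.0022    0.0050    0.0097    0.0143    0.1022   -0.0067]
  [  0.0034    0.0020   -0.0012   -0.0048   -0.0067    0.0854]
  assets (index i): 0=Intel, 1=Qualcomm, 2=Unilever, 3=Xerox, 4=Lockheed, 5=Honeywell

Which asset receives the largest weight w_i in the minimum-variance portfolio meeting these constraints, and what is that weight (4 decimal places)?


Xerox (0.5080)

x=Σ⁻¹μ = [0.9563  0.2374  0.9140  3.7256  0.0972  2.2940]
y=Σ⁻¹𝟙 = [18.6429  18.3731  24.4762  12.7842  5.1597  12.0044]
a=μᵀx=1.264858  b=𝟙ᵀx=8.224516  c=𝟙ᵀy=91.440420  D=ac−b²=48.016451
λ₁=(c·0.165−b)/D = (91.440420·0.165−8.224516)/48.016451 = 0.142933
λ₂=(a−b·0.165)/D = (1.264858−8.224516·0.165)/48.016451 = -0.001920
w* = 0.142933·x + -0.001920·y:
  w_0 = 0.142933·0.9563 + -0.001920·18.6429 = 0.1009  (Intel)
  w_1 = 0.142933·0.2374 + -0.001920·18.3731 = -0.0013  (Qualcomm)
  w_2 = 0.142933·0.9140 + -0.001920·24.4762 = 0.0836  (Unilever)
  w_3 = 0.142933·3.7256 + -0.001920·12.7842 = 0.5080  (Xerox)
  w_4 = 0.142933·0.0972 + -0.001920·5.1597 = 0.0040  (Lockheed)
  w_5 = 0.142933·2.2940 + -0.001920·12.0044 = 0.3048  (Honeywell)
Σw_i=1.0000  μᵀw=0.1650
σ²=wᵀΣw=λ₁·μ_p+λ₂ = 0.142933·0.165 + -0.001920 = 0.021664 ≈ 0.0217


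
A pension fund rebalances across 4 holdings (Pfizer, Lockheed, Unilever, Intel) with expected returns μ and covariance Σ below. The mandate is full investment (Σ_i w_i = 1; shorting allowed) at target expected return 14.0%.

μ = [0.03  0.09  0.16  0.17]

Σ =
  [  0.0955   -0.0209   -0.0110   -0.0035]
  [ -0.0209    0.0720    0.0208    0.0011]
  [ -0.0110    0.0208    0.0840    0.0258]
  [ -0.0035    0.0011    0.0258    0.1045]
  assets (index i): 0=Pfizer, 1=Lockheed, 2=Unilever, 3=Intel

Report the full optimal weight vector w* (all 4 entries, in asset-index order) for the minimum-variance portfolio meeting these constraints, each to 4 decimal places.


0.0838  0.1814  0.3757  0.3591

g=Σ⁻¹μ = [0.7484  1.0608  1.3376  1.3105]
h=Σ⁻¹𝟙 = [15.1273  16.0063  7.4437  8.0698]
a=μᵀg=0.554716  b=𝟙ᵀg=4.457238  c=𝟙ᵀh=46.647071  D=ac−b²=6.008913
λ₁=(c·0.140−b)/D = (46.647071·0.140−4.457238)/6.008913 = 0.345046
λ₂=(a−b·0.140)/D = (0.554716−4.457238·0.140)/6.008913 = -0.011532
w* = 0.345046·g + -0.011532·h:
  w_0 = 0.345046·0.7484 + -0.011532·15.1273 = 0.0838  (Pfizer)
  w_1 = 0.345046·1.0608 + -0.011532·16.0063 = 0.1814  (Lockheed)
  w_2 = 0.345046·1.3376 + -0.011532·7.4437 = 0.3757  (Unilever)
  w_3 = 0.345046·1.3105 + -0.011532·8.0698 = 0.3591  (Intel)
Σw_i=1.0000  μᵀw=0.1400
σ²=wᵀΣw=λ₁·μ_p+λ₂ = 0.345046·0.140 + -0.011532 = 0.036774 ≈ 0.0368


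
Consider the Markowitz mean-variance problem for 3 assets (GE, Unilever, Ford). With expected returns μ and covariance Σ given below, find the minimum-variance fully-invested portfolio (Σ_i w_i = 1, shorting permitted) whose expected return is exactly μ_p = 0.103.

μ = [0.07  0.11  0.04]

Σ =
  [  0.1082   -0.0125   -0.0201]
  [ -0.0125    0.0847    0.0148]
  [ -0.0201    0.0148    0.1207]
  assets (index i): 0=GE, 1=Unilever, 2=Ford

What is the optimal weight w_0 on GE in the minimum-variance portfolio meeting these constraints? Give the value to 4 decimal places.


u=Σ⁻¹μ = [0.8625  1.3724  0.3067]
v=Σ⁻¹𝟙 = [12.2808  12.0724  8.8498]
a=μᵀu=0.223606  b=𝟙ᵀu=2.541616  c=𝟙ᵀv=33.203065  D=ac−b²=0.964596
λ₁=(c·0.103−b)/D = (33.203065·0.103−2.541616)/0.964596 = 0.910536
λ₂=(a−b·0.103)/D = (0.223606−2.541616·0.103)/0.964596 = -0.039582
w* = 0.910536·u + -0.039582·v:
  w_0 = 0.910536·0.8625 + -0.039582·12.2808 = 0.2992  (GE)
  w_1 = 0.910536·1.3724 + -0.039582·12.0724 = 0.7718  (Unilever)
  w_2 = 0.910536·0.3067 + -0.039582·8.8498 = -0.0710  (Ford)
Σw_i=1.0000  μᵀw=0.1030
σ²=wᵀΣw=λ₁·μ_p+λ₂ = 0.910536·0.103 + -0.039582 = 0.054204 ≈ 0.0542

0.2992


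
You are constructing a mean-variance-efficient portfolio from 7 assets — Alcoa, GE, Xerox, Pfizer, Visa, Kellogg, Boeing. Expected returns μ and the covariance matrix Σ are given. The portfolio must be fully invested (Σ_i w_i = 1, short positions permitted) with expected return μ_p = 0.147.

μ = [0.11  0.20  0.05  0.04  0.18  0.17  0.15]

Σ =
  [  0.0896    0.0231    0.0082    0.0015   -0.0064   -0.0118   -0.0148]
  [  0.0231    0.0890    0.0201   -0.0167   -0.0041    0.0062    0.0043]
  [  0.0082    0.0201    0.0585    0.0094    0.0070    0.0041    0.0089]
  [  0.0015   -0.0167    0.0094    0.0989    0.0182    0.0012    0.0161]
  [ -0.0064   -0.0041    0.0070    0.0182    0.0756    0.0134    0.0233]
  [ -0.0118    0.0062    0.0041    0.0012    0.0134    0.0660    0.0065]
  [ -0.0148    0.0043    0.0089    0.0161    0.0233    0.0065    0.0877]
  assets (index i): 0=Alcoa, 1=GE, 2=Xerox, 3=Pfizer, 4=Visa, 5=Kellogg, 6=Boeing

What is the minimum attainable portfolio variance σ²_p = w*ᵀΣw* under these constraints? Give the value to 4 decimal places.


p=Σ⁻¹μ = [1.4032  1.9293  -0.5973  0.2000  1.8473  2.1833  1.2239]
q=Σ⁻¹𝟙 = [12.2081  6.4076  8.9643  7.3847  7.0942  13.8154  7.9744]
a=μᵀp=1.405608  b=𝟙ᵀp=8.189752  c=𝟙ᵀq=63.848727  D=ac−b²=22.674227
λ₁=(c·0.147−b)/D = (63.848727·0.147−8.189752)/22.674227 = 0.052748
λ₂=(a−b·0.147)/D = (1.405608−8.189752·0.147)/22.674227 = 0.008896
w* = 0.052748·p + 0.008896·q:
  w_0 = 0.052748·1.4032 + 0.008896·12.2081 = 0.1826  (Alcoa)
  w_1 = 0.052748·1.9293 + 0.008896·6.4076 = 0.1588  (GE)
  w_2 = 0.052748·-0.5973 + 0.008896·8.9643 = 0.0482  (Xerox)
  w_3 = 0.052748·0.2000 + 0.008896·7.3847 = 0.0762  (Pfizer)
  w_4 = 0.052748·1.8473 + 0.008896·7.0942 = 0.1606  (Visa)
  w_5 = 0.052748·2.1833 + 0.008896·13.8154 = 0.2381  (Kellogg)
  w_6 = 0.052748·1.2239 + 0.008896·7.9744 = 0.1355  (Boeing)
Σw_i=1.0000  μᵀw=0.1470
σ²=wᵀΣw=λ₁·μ_p+λ₂ = 0.052748·0.147 + 0.008896 = 0.016650 ≈ 0.0167

0.0167


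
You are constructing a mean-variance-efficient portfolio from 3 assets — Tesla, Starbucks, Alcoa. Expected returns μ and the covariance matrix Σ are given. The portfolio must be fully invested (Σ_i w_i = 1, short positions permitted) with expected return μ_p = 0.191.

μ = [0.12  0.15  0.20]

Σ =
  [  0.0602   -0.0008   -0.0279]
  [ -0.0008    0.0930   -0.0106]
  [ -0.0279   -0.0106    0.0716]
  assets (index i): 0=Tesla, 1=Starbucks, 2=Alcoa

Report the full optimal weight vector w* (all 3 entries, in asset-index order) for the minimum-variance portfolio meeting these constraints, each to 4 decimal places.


p=Σ⁻¹μ = [4.2317  2.1926  4.7669]
q=Σ⁻¹𝟙 = [29.5862  14.1519  27.5903]
a=μᵀp=1.790070  b=𝟙ᵀp=11.191193  c=𝟙ᵀq=71.328431  D=ac−b²=2.440092
λ₁=(c·0.191−b)/D = (71.328431·0.191−11.191193)/2.440092 = 0.996904
λ₂=(a−b·0.191)/D = (1.790070−11.191193·0.191)/2.440092 = -0.142391
w* = 0.996904·p + -0.142391·q:
  w_0 = 0.996904·4.2317 + -0.142391·29.5862 = 0.0058  (Tesla)
  w_1 = 0.996904·2.1926 + -0.142391·14.1519 = 0.1707  (Starbucks)
  w_2 = 0.996904·4.7669 + -0.142391·27.5903 = 0.8235  (Alcoa)
Σw_i=1.0000  μᵀw=0.1910
σ²=wᵀΣw=λ₁·μ_p+λ₂ = 0.996904·0.191 + -0.142391 = 0.048017 ≈ 0.0480

0.0058  0.1707  0.8235


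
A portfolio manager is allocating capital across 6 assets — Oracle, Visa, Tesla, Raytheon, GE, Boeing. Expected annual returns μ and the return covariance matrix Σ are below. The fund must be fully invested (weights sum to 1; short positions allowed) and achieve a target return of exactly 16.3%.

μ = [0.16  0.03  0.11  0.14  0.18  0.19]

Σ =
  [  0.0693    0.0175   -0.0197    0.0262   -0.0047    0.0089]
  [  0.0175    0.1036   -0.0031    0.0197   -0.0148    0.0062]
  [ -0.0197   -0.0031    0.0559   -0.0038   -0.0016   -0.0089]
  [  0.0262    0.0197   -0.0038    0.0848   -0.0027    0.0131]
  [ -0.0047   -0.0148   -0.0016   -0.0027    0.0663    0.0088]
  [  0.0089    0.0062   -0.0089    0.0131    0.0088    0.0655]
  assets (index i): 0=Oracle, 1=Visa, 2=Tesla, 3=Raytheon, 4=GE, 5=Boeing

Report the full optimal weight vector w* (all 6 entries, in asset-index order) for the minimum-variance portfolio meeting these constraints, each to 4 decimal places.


0.2568  -0.0461  0.2734  0.0496  0.2322  0.2341

u=Σ⁻¹μ = [2.9423  0.0221  3.5210  0.5954  2.7065  2.4946]
v=Σ⁻¹𝟙 = [18.1656  8.3637  27.5353  4.0790  17.3965  12.5956]
a=μᵀu=1.903242  b=𝟙ᵀu=12.281886  c=𝟙ᵀv=88.135739  D=ac−b²=16.898915
λ₁=(c·0.163−b)/D = (88.135739·0.163−12.281886)/16.898915 = 0.123336
λ₂=(a−b·0.163)/D = (1.903242−12.281886·0.163)/16.898915 = -0.005841
w* = 0.123336·u + -0.005841·v:
  w_0 = 0.123336·2.9423 + -0.005841·18.1656 = 0.2568  (Oracle)
  w_1 = 0.123336·0.0221 + -0.005841·8.3637 = -0.0461  (Visa)
  w_2 = 0.123336·3.5210 + -0.005841·27.5353 = 0.2734  (Tesla)
  w_3 = 0.123336·0.5954 + -0.005841·4.0790 = 0.0496  (Raytheon)
  w_4 = 0.123336·2.7065 + -0.005841·17.3965 = 0.2322  (GE)
  w_5 = 0.123336·2.4946 + -0.005841·12.5956 = 0.2341  (Boeing)
Σw_i=1.0000  μᵀw=0.1630
σ²=wᵀΣw=λ₁·μ_p+λ₂ = 0.123336·0.163 + -0.005841 = 0.014263 ≈ 0.0143


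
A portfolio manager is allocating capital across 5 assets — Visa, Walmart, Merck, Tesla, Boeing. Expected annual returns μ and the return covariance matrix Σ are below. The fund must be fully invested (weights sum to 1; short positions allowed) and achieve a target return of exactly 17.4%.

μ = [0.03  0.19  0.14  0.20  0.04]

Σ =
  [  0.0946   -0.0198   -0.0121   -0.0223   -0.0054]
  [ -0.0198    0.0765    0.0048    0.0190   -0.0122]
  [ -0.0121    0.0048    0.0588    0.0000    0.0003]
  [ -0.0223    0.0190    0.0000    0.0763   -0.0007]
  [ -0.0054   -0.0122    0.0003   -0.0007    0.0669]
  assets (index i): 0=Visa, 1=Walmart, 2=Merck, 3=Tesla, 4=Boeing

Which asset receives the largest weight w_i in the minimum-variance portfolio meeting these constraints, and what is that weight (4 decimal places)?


u=Σ⁻¹μ = [1.8094  2.3405  2.5562  2.5781  1.1863]
v=Σ⁻¹𝟙 = [21.3686  16.6878  19.9409  15.3775  19.7872]
a=μᵀu=1.419911  b=𝟙ᵀu=10.470443  c=𝟙ᵀv=93.161945  D=ac−b²=22.651471
λ₁=(c·0.174−b)/D = (93.161945·0.174−10.470443)/22.651471 = 0.253393
λ₂=(a−b·0.174)/D = (1.419911−10.470443·0.174)/22.651471 = -0.017745
w* = 0.253393·u + -0.017745·v:
  w_0 = 0.253393·1.8094 + -0.017745·21.3686 = 0.0793  (Visa)
  w_1 = 0.253393·2.3405 + -0.017745·16.6878 = 0.2969  (Walmart)
  w_2 = 0.253393·2.5562 + -0.017745·19.9409 = 0.2939  (Merck)
  w_3 = 0.253393·2.5781 + -0.017745·15.3775 = 0.3804  (Tesla)
  w_4 = 0.253393·1.1863 + -0.017745·19.7872 = -0.0505  (Boeing)
Σw_i=1.0000  μᵀw=0.1740
σ²=wᵀΣw=λ₁·μ_p+λ₂ = 0.253393·0.174 + -0.017745 = 0.026346 ≈ 0.0263

Tesla (0.3804)


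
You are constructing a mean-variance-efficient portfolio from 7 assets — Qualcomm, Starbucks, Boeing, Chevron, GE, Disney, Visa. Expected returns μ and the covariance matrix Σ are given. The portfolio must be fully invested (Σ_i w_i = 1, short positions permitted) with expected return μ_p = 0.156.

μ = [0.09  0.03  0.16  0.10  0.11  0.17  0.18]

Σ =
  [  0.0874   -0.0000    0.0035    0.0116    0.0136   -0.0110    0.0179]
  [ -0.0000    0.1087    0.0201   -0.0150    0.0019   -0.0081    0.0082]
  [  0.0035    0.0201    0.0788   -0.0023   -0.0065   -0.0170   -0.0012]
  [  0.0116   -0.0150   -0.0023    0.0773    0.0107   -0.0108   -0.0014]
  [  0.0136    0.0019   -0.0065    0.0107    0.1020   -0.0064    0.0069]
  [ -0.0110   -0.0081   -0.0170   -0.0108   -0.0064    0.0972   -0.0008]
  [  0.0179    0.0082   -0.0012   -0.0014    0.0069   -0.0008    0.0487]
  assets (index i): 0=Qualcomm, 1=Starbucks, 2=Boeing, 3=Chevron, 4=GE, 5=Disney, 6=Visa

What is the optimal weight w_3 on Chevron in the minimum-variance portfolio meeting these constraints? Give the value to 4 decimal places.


g=Σ⁻¹μ = [0.1106  -0.1240  2.7837  1.6179  0.9815  2.5128  3.6937]
h=Σ⁻¹𝟙 = [6.1661  8.3696  15.2754  15.6184  8.0751  16.7604  16.8148]
a=μᵀg=1.813419  b=𝟙ᵀg=11.576150  c=𝟙ᵀh=87.079887  D=ac−b²=23.905069
λ₁=(c·0.156−b)/D = (87.079887·0.156−11.576150)/23.905069 = 0.084012
λ₂=(a−b·0.156)/D = (1.813419−11.576150·0.156)/23.905069 = 0.000315
w* = 0.084012·g + 0.000315·h:
  w_0 = 0.084012·0.1106 + 0.000315·6.1661 = 0.0112  (Qualcomm)
  w_1 = 0.084012·-0.1240 + 0.000315·8.3696 = -0.0078  (Starbucks)
  w_2 = 0.084012·2.7837 + 0.000315·15.2754 = 0.2387  (Boeing)
  w_3 = 0.084012·1.6179 + 0.000315·15.6184 = 0.1409  (Chevron)
  w_4 = 0.084012·0.9815 + 0.000315·8.0751 = 0.0850  (GE)
  w_5 = 0.084012·2.5128 + 0.000315·16.7604 = 0.2164  (Disney)
  w_6 = 0.084012·3.6937 + 0.000315·16.8148 = 0.3156  (Visa)
Σw_i=1.0000  μᵀw=0.1560
σ²=wᵀΣw=λ₁·μ_p+λ₂ = 0.084012·0.156 + 0.000315 = 0.013421 ≈ 0.0134

0.1409


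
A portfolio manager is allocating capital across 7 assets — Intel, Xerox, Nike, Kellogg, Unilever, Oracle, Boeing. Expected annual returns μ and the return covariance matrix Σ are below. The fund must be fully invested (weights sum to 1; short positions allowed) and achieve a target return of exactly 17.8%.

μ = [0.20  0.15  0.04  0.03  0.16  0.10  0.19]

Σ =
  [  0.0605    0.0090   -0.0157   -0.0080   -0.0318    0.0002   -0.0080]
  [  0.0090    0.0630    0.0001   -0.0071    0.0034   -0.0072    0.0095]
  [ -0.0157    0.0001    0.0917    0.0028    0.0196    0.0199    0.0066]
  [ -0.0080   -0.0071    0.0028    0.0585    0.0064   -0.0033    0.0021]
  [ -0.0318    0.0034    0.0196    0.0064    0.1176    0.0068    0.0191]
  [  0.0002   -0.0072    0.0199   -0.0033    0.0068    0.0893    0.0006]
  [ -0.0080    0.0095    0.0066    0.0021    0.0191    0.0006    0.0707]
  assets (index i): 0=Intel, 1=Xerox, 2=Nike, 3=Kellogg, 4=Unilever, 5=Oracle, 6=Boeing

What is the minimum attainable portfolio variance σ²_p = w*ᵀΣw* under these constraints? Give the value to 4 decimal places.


x=Σ⁻¹μ = [4.7024  1.4736  0.3831  1.0664  2.0193  1.0122  2.3999]
y=Σ⁻¹𝟙 = [26.6016  13.3502  9.6681  20.9423  10.1963  9.9841  10.9966]
a=μᵀx=2.089135  b=𝟙ᵀx=13.057004  c=𝟙ᵀy=101.739155  D=ac−b²=42.061441
λ₁=(c·0.178−b)/D = (101.739155·0.178−13.057004)/42.061441 = 0.120123
λ₂=(a−b·0.178)/D = (2.089135−13.057004·0.178)/42.061441 = -0.005587
w* = 0.120123·x + -0.005587·y:
  w_0 = 0.120123·4.7024 + -0.005587·26.6016 = 0.4162  (Intel)
  w_1 = 0.120123·1.4736 + -0.005587·13.3502 = 0.1024  (Xerox)
  w_2 = 0.120123·0.3831 + -0.005587·9.6681 = -0.0080  (Nike)
  w_3 = 0.120123·1.0664 + -0.005587·20.9423 = 0.0111  (Kellogg)
  w_4 = 0.120123·2.0193 + -0.005587·10.1963 = 0.1856  (Unilever)
  w_5 = 0.120123·1.0122 + -0.005587·9.9841 = 0.0658  (Oracle)
  w_6 = 0.120123·2.3999 + -0.005587·10.9966 = 0.2268  (Boeing)
Σw_i=1.0000  μᵀw=0.1780
σ²=wᵀΣw=λ₁·μ_p+λ₂ = 0.120123·0.178 + -0.005587 = 0.015795 ≈ 0.0158

0.0158


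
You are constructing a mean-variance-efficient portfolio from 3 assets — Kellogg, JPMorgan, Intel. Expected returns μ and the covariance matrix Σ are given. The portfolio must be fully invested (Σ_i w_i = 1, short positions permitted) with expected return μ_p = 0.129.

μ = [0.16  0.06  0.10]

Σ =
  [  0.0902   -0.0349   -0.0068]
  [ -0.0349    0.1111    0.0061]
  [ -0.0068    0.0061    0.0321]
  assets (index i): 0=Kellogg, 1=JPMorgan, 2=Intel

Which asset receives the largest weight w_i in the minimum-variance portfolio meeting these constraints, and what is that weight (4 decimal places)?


u=Σ⁻¹μ = [2.4682  1.1274  3.4239]
v=Σ⁻¹𝟙 = [18.5949  13.0516  32.6115]
a=μᵀu=0.804937  b=𝟙ᵀu=7.019431  c=𝟙ᵀv=64.258017  D=ac−b²=2.451254
λ₁=(c·0.129−b)/D = (64.258017·0.129−7.019431)/2.451254 = 0.518042
λ₂=(a−b·0.129)/D = (0.804937−7.019431·0.129)/2.451254 = -0.041028
w* = 0.518042·u + -0.041028·v:
  w_0 = 0.518042·2.4682 + -0.041028·18.5949 = 0.5157  (Kellogg)
  w_1 = 0.518042·1.1274 + -0.041028·13.0516 = 0.0486  (JPMorgan)
  w_2 = 0.518042·3.4239 + -0.041028·32.6115 = 0.4357  (Intel)
Σw_i=1.0000  μᵀw=0.1290
σ²=wᵀΣw=λ₁·μ_p+λ₂ = 0.518042·0.129 + -0.041028 = 0.025800 ≈ 0.0258

Kellogg (0.5157)


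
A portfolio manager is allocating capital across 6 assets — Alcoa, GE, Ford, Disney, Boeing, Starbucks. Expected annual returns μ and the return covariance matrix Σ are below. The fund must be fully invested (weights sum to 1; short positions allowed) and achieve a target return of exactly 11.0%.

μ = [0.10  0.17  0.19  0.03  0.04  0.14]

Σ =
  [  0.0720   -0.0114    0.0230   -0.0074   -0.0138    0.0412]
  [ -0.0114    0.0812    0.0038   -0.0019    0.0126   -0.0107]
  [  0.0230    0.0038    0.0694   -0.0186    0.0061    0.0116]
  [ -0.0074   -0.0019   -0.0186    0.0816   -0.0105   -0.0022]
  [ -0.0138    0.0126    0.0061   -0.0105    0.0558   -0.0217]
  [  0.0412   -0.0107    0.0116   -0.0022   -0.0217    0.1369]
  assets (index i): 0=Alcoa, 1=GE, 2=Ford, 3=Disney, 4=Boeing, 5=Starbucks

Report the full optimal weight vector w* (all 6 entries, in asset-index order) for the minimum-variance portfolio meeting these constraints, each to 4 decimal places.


0.1325  0.1864  0.2026  0.1897  0.1955  0.0933

g=Σ⁻¹μ = [0.6578  2.1067  2.5024  1.1615  0.7016  0.9072]
h=Σ⁻¹𝟙 = [14.9535  11.5239  10.7964  19.6461  24.2356  6.9475]
a=μᵀg=1.089286  b=𝟙ᵀg=8.037183  c=𝟙ᵀh=88.102945  D=ac−b²=31.373011
λ₁=(c·0.110−b)/D = (88.102945·0.110−8.037183)/31.373011 = 0.052725
λ₂=(a−b·0.110)/D = (1.089286−8.037183·0.110)/31.373011 = 0.006541
w* = 0.052725·g + 0.006541·h:
  w_0 = 0.052725·0.6578 + 0.006541·14.9535 = 0.1325  (Alcoa)
  w_1 = 0.052725·2.1067 + 0.006541·11.5239 = 0.1864  (GE)
  w_2 = 0.052725·2.5024 + 0.006541·10.7964 = 0.2026  (Ford)
  w_3 = 0.052725·1.1615 + 0.006541·19.6461 = 0.1897  (Disney)
  w_4 = 0.052725·0.7016 + 0.006541·24.2356 = 0.1955  (Boeing)
  w_5 = 0.052725·0.9072 + 0.006541·6.9475 = 0.0933  (Starbucks)
Σw_i=1.0000  μᵀw=0.1100
σ²=wᵀΣw=λ₁·μ_p+λ₂ = 0.052725·0.110 + 0.006541 = 0.012340 ≈ 0.0123


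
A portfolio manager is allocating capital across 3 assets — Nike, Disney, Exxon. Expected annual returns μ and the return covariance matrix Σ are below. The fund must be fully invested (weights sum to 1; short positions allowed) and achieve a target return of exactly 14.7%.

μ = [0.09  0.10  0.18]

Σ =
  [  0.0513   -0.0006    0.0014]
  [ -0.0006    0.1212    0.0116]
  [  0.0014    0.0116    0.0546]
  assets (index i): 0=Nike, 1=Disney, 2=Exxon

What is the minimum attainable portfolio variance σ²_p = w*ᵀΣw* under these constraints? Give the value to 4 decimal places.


0.0282

u=Σ⁻¹μ = [1.6749  0.5328  3.1406]
v=Σ⁻¹𝟙 = [19.1253  6.7773  16.3848]
a=μᵀu=0.769322  b=𝟙ᵀu=5.348265  c=𝟙ᵀv=42.287378  D=ac−b²=3.928689
λ₁=(c·0.147−b)/D = (42.287378·0.147−5.348265)/3.928689 = 0.220934
λ₂=(a−b·0.147)/D = (0.769322−5.348265·0.147)/3.928689 = -0.004295
w* = 0.220934·u + -0.004295·v:
  w_0 = 0.220934·1.6749 + -0.004295·19.1253 = 0.2879  (Nike)
  w_1 = 0.220934·0.5328 + -0.004295·6.7773 = 0.0886  (Disney)
  w_2 = 0.220934·3.1406 + -0.004295·16.3848 = 0.6235  (Exxon)
Σw_i=1.0000  μᵀw=0.1470
σ²=wᵀΣw=λ₁·μ_p+λ₂ = 0.220934·0.147 + -0.004295 = 0.028183 ≈ 0.0282


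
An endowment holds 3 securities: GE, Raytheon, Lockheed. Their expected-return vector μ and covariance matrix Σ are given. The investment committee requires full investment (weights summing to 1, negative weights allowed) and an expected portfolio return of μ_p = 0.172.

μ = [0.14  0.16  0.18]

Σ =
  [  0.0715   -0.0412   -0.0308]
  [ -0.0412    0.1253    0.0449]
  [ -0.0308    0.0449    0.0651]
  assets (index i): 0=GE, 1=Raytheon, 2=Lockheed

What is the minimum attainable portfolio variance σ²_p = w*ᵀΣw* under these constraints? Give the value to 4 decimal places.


0.0340

p=Σ⁻¹μ = [4.4159  1.3143  3.9478]
q=Σ⁻¹𝟙 = [29.1953  9.4659  22.6451]
a=μᵀp=1.539118  b=𝟙ᵀp=9.678012  c=𝟙ᵀq=61.306352  D=ac−b²=0.693798
λ₁=(c·0.172−b)/D = (61.306352·0.172−9.678012)/0.693798 = 1.249183
λ₂=(a−b·0.172)/D = (1.539118−9.678012·0.172)/0.693798 = -0.180888
w* = 1.249183·p + -0.180888·q:
  w_0 = 1.249183·4.4159 + -0.180888·29.1953 = 0.2352  (GE)
  w_1 = 1.249183·1.3143 + -0.180888·9.4659 = -0.0705  (Raytheon)
  w_2 = 1.249183·3.9478 + -0.180888·22.6451 = 0.8352  (Lockheed)
Σw_i=1.0000  μᵀw=0.1720
σ²=wᵀΣw=λ₁·μ_p+λ₂ = 1.249183·0.172 + -0.180888 = 0.033971 ≈ 0.0340


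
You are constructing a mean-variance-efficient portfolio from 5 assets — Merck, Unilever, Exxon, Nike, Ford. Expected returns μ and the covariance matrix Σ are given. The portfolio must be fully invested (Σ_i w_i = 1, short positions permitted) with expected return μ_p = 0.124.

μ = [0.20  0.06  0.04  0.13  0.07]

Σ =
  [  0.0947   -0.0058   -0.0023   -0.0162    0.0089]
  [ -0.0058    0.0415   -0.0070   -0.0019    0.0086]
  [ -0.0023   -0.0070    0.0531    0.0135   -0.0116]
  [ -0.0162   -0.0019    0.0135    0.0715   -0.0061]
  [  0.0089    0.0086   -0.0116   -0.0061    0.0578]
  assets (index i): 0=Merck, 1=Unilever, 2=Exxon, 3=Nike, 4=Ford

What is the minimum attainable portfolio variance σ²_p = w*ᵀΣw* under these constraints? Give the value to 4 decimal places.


0.0150

g=Σ⁻¹μ = [2.5633  1.8380  0.7023  2.3951  0.9366]
h=Σ⁻¹𝟙 = [13.6946  26.9708  22.9745  14.9495  17.3679]
a=μᵀg=1.027953  b=𝟙ᵀg=8.435332  c=𝟙ᵀh=95.957248  D=ac−b²=27.484684
λ₁=(c·0.124−b)/D = (95.957248·0.124−8.435332)/27.484684 = 0.126011
λ₂=(a−b·0.124)/D = (1.027953−8.435332·0.124)/27.484684 = -0.000656
w* = 0.126011·g + -0.000656·h:
  w_0 = 0.126011·2.5633 + -0.000656·13.6946 = 0.3140  (Merck)
  w_1 = 0.126011·1.8380 + -0.000656·26.9708 = 0.2139  (Unilever)
  w_2 = 0.126011·0.7023 + -0.000656·22.9745 = 0.0734  (Exxon)
  w_3 = 0.126011·2.3951 + -0.000656·14.9495 = 0.2920  (Nike)
  w_4 = 0.126011·0.9366 + -0.000656·17.3679 = 0.1066  (Ford)
Σw_i=1.0000  μᵀw=0.1240
σ²=wᵀΣw=λ₁·μ_p+λ₂ = 0.126011·0.124 + -0.000656 = 0.014969 ≈ 0.0150


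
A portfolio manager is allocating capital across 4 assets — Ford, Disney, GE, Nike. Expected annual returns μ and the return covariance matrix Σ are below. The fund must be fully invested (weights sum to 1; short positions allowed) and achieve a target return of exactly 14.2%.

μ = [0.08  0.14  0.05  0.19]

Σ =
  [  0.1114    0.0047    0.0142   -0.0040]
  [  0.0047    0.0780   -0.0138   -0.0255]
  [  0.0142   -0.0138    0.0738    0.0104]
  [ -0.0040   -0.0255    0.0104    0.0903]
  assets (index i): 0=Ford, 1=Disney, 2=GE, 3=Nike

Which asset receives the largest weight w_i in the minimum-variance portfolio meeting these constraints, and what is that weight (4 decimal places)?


u=Σ⁻¹μ = [0.6147  2.8091  0.6835  2.8459]
v=Σ⁻¹𝟙 = [6.9374  19.8746  13.7602  15.4091]
a=μᵀu=1.017347  b=𝟙ᵀu=6.953185  c=𝟙ᵀv=55.981373  D=ac−b²=8.605688
λ₁=(c·0.142−b)/D = (55.981373·0.142−6.953185)/8.605688 = 0.115757
λ₂=(a−b·0.142)/D = (1.017347−6.953185·0.142)/8.605688 = 0.003485
w* = 0.115757·u + 0.003485·v:
  w_0 = 0.115757·0.6147 + 0.003485·6.9374 = 0.0953  (Ford)
  w_1 = 0.115757·2.8091 + 0.003485·19.8746 = 0.3944  (Disney)
  w_2 = 0.115757·0.6835 + 0.003485·13.7602 = 0.1271  (GE)
  w_3 = 0.115757·2.8459 + 0.003485·15.4091 = 0.3831  (Nike)
Σw_i=1.0000  μᵀw=0.1420
σ²=wᵀΣw=λ₁·μ_p+λ₂ = 0.115757·0.142 + 0.003485 = 0.019923 ≈ 0.0199

Disney (0.3944)


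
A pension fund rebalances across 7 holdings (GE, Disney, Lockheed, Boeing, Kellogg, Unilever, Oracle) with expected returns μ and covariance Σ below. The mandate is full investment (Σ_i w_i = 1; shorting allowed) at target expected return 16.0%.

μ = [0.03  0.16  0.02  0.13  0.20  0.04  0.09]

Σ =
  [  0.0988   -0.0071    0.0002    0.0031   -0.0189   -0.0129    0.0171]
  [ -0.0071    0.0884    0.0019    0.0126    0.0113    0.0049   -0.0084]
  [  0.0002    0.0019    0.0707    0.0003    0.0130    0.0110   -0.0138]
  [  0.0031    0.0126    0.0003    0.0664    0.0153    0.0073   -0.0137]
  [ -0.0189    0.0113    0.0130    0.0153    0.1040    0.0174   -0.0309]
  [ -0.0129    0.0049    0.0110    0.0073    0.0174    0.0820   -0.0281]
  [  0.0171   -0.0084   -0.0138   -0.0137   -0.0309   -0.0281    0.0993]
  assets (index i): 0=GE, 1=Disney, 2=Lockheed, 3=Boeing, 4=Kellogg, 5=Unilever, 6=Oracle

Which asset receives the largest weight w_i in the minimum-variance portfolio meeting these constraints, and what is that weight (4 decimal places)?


u=Σ⁻¹μ = [0.4960  1.5206  0.1492  1.5099  2.1058  0.5561  1.9912]
v=Σ⁻¹𝟙 = [10.8755  9.8291  13.4674  12.7254  10.4391  15.0764  20.1712]
a=μᵀu=1.080068  b=𝟙ᵀu=8.328843  c=𝟙ᵀv=92.584034  D=ac−b²=30.627390
λ₁=(c·0.160−b)/D = (92.584034·0.160−8.328843)/30.627390 = 0.211726
λ₂=(a−b·0.160)/D = (1.080068−8.328843·0.160)/30.627390 = -0.008246
w* = 0.211726·u + -0.008246·v:
  w_0 = 0.211726·0.4960 + -0.008246·10.8755 = 0.0153  (GE)
  w_1 = 0.211726·1.5206 + -0.008246·9.8291 = 0.2409  (Disney)
  w_2 = 0.211726·0.1492 + -0.008246·13.4674 = -0.0795  (Lockheed)
  w_3 = 0.211726·1.5099 + -0.008246·12.7254 = 0.2148  (Boeing)
  w_4 = 0.211726·2.1058 + -0.008246·10.4391 = 0.3598  (Kellogg)
  w_5 = 0.211726·0.5561 + -0.008246·15.0764 = -0.0066  (Unilever)
  w_6 = 0.211726·1.9912 + -0.008246·20.1712 = 0.2553  (Oracle)
Σw_i=1.0000  μᵀw=0.1600
σ²=wᵀΣw=λ₁·μ_p+λ₂ = 0.211726·0.160 + -0.008246 = 0.025630 ≈ 0.0256

Kellogg (0.3598)


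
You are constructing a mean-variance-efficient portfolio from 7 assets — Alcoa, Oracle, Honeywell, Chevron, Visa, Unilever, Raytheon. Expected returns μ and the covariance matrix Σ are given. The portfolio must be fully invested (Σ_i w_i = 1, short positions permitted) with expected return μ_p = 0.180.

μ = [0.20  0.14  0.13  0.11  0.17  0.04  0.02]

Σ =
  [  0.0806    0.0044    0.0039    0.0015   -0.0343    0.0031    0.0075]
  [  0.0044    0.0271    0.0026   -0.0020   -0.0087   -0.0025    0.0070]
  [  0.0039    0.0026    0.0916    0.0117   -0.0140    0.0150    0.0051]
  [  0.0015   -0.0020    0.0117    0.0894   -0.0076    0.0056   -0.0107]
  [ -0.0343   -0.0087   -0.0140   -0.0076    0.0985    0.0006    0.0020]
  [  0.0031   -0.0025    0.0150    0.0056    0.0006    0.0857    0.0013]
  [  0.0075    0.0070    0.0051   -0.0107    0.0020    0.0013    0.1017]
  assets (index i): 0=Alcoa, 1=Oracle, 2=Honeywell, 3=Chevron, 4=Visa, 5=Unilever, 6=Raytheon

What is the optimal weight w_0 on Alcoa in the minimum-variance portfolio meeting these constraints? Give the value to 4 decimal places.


0.2984

x=Σ⁻¹μ = [3.7550  5.8987  1.5181  1.3634  3.8848  0.1285  -0.4970]
y=Σ⁻¹𝟙 = [17.9824  40.4593  8.8532  12.6283  22.0392  9.5776  6.0507]
a=μᵀx=2.579772  b=𝟙ᵀx=16.051594  c=𝟙ᵀy=117.590677  D=ac−b²=45.703456
λ₁=(c·0.180−b)/D = (117.590677·0.180−16.051594)/45.703456 = 0.111911
λ₂=(a−b·0.180)/D = (2.579772−16.051594·0.180)/45.703456 = -0.006772
w* = 0.111911·x + -0.006772·y:
  w_0 = 0.111911·3.7550 + -0.006772·17.9824 = 0.2984  (Alcoa)
  w_1 = 0.111911·5.8987 + -0.006772·40.4593 = 0.3861  (Oracle)
  w_2 = 0.111911·1.5181 + -0.006772·8.8532 = 0.1099  (Honeywell)
  w_3 = 0.111911·1.3634 + -0.006772·12.6283 = 0.0671  (Chevron)
  w_4 = 0.111911·3.8848 + -0.006772·22.0392 = 0.2855  (Visa)
  w_5 = 0.111911·0.1285 + -0.006772·9.5776 = -0.0505  (Unilever)
  w_6 = 0.111911·-0.4970 + -0.006772·6.0507 = -0.0966  (Raytheon)
Σw_i=1.0000  μᵀw=0.1800
σ²=wᵀΣw=λ₁·μ_p+λ₂ = 0.111911·0.180 + -0.006772 = 0.013372 ≈ 0.0134


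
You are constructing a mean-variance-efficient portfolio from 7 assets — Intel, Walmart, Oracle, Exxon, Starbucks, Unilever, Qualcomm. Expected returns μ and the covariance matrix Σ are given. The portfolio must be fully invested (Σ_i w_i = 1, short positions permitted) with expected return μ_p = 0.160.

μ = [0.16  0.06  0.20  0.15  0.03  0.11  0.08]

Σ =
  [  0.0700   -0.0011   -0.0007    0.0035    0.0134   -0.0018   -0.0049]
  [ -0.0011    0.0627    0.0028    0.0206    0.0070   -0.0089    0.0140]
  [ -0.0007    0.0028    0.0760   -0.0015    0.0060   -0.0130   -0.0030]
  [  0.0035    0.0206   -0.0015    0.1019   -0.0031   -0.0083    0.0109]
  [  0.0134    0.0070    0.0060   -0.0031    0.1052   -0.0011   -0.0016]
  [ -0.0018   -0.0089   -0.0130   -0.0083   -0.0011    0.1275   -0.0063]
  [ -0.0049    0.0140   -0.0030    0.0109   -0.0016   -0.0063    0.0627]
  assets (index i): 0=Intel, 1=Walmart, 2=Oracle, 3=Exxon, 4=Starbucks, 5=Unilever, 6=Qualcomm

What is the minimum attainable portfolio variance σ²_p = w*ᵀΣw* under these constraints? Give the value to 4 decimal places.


0.0178

x=Σ⁻¹μ = [2.4172  0.3219  2.9716  1.3217  -0.1384  1.3783  1.4403]
y=Σ⁻¹𝟙 = [14.3734  10.7038  15.1044  6.8632  6.6612  11.6058  15.5479]
a=μᵀx=1.461325  b=𝟙ᵀx=9.712649  c=𝟙ᵀy=80.859806  D=ac−b²=23.826901
λ₁=(c·0.160−b)/D = (80.859806·0.160−9.712649)/23.826901 = 0.135348
λ₂=(a−b·0.160)/D = (1.461325−9.712649·0.160)/23.826901 = -0.003891
w* = 0.135348·x + -0.003891·y:
  w_0 = 0.135348·2.4172 + -0.003891·14.3734 = 0.2712  (Intel)
  w_1 = 0.135348·0.3219 + -0.003891·10.7038 = 0.0019  (Walmart)
  w_2 = 0.135348·2.9716 + -0.003891·15.1044 = 0.3434  (Oracle)
  w_3 = 0.135348·1.3217 + -0.003891·6.8632 = 0.1522  (Exxon)
  w_4 = 0.135348·-0.1384 + -0.003891·6.6612 = -0.0446  (Starbucks)
  w_5 = 0.135348·1.3783 + -0.003891·11.6058 = 0.1414  (Unilever)
  w_6 = 0.135348·1.4403 + -0.003891·15.5479 = 0.1345  (Qualcomm)
Σw_i=1.0000  μᵀw=0.1600
σ²=wᵀΣw=λ₁·μ_p+λ₂ = 0.135348·0.160 + -0.003891 = 0.017765 ≈ 0.0178
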